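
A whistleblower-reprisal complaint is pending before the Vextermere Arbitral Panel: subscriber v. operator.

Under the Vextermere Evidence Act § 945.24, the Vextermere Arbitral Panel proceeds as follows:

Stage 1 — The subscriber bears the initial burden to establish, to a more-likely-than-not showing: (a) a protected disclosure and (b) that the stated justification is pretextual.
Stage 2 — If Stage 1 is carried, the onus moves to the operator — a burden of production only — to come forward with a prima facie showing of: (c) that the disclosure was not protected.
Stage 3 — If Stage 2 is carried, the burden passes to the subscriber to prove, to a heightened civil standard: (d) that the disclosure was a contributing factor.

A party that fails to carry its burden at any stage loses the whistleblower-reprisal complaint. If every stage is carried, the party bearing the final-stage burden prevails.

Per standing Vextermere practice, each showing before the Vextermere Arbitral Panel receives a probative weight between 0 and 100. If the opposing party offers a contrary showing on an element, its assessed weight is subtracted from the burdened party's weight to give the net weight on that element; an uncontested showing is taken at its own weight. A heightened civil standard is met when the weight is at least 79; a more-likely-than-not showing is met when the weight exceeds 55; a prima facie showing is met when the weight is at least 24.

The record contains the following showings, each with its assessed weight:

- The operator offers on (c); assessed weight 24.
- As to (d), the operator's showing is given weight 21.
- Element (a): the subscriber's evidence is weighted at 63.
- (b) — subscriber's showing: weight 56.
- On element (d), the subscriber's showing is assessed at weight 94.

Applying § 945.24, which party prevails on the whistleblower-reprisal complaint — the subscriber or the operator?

operator

At Stage 1 the subscriber must meet a more-likely-than-not showing (weight exceeds 55): on (a) the weight is 63, > 55, so (a) meets the standard; on (b) the weight is 56, which does exceed 55, so (b) meets the standard.
  Stage 1 is satisfied; the onus moves to the operator.
At Stage 2 the operator must meet a prima facie showing (weight is at least 24): on (c) the weight is 24, which does reach 24, so (c) meets the standard.
  The operator carries Stage 2; the subscriber now bears the burden.
At Stage 3 the subscriber must meet a heightened civil standard (weight is at least 79): on (d) the weight is 94 less the opposing 21 gives net 73, which does not reach 79, so (d) does not meet the standard.
  Stage 3 not carried; the subscriber fails its burden.
The operator prevails.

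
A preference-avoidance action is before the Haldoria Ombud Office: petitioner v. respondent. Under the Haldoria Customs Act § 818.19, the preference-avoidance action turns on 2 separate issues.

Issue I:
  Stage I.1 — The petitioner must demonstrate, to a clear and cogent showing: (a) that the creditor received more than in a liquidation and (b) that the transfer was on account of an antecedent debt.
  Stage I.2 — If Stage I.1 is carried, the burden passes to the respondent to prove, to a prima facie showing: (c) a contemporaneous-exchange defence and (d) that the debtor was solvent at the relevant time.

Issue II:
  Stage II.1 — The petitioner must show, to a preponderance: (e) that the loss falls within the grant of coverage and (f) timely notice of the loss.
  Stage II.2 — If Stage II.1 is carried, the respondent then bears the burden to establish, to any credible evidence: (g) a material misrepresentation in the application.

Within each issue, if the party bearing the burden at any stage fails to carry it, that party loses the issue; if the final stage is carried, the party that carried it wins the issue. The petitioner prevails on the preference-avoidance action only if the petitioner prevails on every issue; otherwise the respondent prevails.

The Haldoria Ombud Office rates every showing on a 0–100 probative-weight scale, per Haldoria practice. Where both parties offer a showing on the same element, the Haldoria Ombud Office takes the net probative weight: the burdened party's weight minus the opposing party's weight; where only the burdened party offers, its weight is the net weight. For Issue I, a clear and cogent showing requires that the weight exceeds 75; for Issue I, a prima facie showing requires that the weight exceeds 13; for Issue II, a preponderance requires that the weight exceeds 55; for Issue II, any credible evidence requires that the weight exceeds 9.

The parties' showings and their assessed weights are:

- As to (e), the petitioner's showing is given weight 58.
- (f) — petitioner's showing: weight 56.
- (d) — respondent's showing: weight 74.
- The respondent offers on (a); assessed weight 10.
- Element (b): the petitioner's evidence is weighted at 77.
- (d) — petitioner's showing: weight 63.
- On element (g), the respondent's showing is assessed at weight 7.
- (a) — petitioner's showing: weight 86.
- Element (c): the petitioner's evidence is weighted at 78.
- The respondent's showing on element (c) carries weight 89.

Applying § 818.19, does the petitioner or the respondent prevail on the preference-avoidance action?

petitioner

— Issue I —
At Stage I.1 the petitioner must meet a clear and cogent showing (weight exceeds 75): on (a) the weight is 86 less the opposing 10 gives net 76, which does exceed 75, so (a) meets the standard; on (b) the weight is 77, which does exceed 75, so (b) meets the standard.
  Stage I.1 is satisfied; the onus moves to the respondent.
At Stage I.2 the respondent must meet a prima facie showing (weight exceeds 13): on (c) the weight is 89 less the opposing 78 gives net 11, which does not exceed 13, so (c) does not meet the standard; on (d) the weight is 74 less the opposing 63 gives net 11, which does not exceed 13, so (d) does not meet the standard.
  Stage I.2 not carried; the respondent fails its burden.
The analysis ends at Stage I.2; the petitioner prevails on this issue.
— Issue II —
Stage II.1 — burden on petitioner; standard: a preponderance (weight exceeds 55).
    (e): 58 > 55 [met]
    (f): 56 > 55 [met]
  All elements met. The burden passes to the respondent.
Stage II.2 — burden on respondent; standard: any credible evidence (weight exceeds 9).
    (g): 7 ≤ 9 [not met]
  Stage II.2 not carried; the respondent fails its burden.
The petitioner prevails on this issue.
Per-issue: Issue I → petitioner; Issue II → petitioner. The petitioner must prevail on every issue; overall, the petitioner prevails.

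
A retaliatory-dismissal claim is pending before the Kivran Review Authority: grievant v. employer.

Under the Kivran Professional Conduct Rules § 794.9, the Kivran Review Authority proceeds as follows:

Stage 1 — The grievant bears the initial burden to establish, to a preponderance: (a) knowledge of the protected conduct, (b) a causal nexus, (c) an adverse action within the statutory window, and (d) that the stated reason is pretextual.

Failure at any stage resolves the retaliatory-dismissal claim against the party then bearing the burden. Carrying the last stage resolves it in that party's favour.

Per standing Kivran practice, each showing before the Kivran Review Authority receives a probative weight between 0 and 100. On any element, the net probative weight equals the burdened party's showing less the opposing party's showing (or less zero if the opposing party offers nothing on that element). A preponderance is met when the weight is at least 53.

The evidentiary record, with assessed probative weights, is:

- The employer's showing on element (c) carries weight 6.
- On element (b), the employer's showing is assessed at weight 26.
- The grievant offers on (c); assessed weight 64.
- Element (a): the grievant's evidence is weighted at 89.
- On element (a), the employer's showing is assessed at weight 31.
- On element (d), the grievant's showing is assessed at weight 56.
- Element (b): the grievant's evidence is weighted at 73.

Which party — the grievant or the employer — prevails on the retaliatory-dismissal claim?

employer

Stage 1 — burden on grievant; standard: a preponderance (weight is at least 53).
    (a): 89 − 31 = 58 ≥ 53 [met]
    (b): 73 − 26 = 47 < 53 [not met]
    (c): 64 − 6 = 58 ≥ 53 [met]
    (d): 56 ≥ 53 [met]
  Stage 1 not carried; the grievant fails its burden.
So the employer prevails.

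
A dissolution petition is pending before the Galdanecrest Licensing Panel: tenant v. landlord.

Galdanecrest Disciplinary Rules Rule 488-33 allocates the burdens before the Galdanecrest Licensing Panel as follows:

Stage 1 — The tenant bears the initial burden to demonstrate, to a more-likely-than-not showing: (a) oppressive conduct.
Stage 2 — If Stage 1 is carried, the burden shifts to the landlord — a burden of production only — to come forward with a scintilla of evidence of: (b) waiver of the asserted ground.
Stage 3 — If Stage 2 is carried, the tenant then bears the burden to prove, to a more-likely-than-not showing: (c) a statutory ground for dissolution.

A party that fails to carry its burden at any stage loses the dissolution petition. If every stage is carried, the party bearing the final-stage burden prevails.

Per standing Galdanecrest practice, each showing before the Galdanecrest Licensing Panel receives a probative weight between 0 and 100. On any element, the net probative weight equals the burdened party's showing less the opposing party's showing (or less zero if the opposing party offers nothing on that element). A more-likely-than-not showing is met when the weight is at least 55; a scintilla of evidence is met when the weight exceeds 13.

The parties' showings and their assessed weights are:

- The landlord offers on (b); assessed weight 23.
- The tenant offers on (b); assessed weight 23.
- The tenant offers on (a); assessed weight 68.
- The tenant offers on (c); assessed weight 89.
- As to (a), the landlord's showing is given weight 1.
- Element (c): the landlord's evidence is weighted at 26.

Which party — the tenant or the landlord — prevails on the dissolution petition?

tenant

At Stage 1 the tenant must meet a more-likely-than-not showing (weight is at least 55): on (a) the weight is 68 less the opposing 1 gives net 67, which does reach 55, so (a) meets the standard.
  Stage 1 is satisfied; the onus moves to the landlord.
At Stage 2 the landlord must meet a scintilla of evidence (weight exceeds 13): on (b) the weight is 23 less the opposing 23 gives net 0, ≤ 13, so (b) does not meet the standard.
  Not every element is met, so the landlord fails to carry Stage 2.
So the tenant prevails.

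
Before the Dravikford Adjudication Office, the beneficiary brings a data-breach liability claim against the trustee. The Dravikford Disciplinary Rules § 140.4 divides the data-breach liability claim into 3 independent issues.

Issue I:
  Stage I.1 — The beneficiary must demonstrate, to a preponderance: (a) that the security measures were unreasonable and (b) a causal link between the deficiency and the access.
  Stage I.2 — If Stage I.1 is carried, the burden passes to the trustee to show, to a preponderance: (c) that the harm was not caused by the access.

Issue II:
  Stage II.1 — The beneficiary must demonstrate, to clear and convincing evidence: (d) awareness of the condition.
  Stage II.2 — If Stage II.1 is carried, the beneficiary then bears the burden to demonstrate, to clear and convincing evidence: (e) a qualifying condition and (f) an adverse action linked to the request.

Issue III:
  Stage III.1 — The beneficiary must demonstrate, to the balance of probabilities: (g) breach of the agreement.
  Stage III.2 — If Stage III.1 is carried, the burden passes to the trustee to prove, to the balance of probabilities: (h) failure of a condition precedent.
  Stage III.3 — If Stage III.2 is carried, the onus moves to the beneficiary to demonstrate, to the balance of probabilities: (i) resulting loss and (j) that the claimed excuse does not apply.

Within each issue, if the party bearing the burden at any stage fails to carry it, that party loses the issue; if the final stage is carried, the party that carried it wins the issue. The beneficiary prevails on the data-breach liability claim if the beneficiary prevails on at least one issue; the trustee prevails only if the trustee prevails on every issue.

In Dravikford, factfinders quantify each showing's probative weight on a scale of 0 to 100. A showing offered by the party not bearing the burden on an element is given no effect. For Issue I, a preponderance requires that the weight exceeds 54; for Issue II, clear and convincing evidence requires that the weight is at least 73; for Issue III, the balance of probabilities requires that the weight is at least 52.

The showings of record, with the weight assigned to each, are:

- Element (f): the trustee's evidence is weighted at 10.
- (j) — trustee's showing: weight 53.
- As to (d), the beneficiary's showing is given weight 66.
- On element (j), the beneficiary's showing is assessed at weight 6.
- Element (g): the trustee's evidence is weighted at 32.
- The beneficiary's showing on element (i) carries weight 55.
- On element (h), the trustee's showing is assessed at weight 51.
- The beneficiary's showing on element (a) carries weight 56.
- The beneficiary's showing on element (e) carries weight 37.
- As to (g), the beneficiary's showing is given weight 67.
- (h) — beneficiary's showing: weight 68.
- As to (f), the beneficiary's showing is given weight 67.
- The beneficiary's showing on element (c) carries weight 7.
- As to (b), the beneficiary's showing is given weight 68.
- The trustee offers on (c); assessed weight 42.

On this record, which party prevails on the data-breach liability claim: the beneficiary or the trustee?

beneficiary

— Issue I —
Stage I.1 — burden on beneficiary; standard: a preponderance (weight exceeds 54).
    (a): 56 > 54 [met]
    (b): 68 > 54 [met]
  The beneficiary carries Stage I.1; the trustee now bears the burden.
Stage I.2 — burden on trustee; standard: a preponderance (weight exceeds 54).
    (c): 42 (beneficiary's 7 disregarded) ≤ 54 [not met]
  The trustee does not carry Stage I.2.
So the beneficiary prevails on this issue.
— Issue II —
At Stage II.1 the beneficiary must meet clear and convincing evidence (weight is at least 73): on (d) the weight is 66, which does not reach 73, so (d) does not meet the standard.
  Not every element is met, so the beneficiary fails to carry Stage II.1.
So the trustee prevails on this issue.
— Issue III —
At Stage III.1 the beneficiary must meet the balance of probabilities (weight is at least 52): on (g) the weight is 67 (the trustee's 32 is given no effect), ≥ 52, so (g) meets the standard.
  The beneficiary carries Stage III.1; the trustee now bears the burden.
At Stage III.2 the trustee must meet the balance of probabilities (weight is at least 52): on (h) the weight is 51 (the beneficiary's 68 is given no effect), < 52, so (h) does not meet the standard.
  Stage III.2 not carried; the trustee fails its burden.
The analysis ends at Stage III.2; the beneficiary prevails on this issue.
Per-issue: Issue I → beneficiary; Issue II → trustee; Issue III → beneficiary. The beneficiary must prevail on at least one issue; overall, the beneficiary prevails.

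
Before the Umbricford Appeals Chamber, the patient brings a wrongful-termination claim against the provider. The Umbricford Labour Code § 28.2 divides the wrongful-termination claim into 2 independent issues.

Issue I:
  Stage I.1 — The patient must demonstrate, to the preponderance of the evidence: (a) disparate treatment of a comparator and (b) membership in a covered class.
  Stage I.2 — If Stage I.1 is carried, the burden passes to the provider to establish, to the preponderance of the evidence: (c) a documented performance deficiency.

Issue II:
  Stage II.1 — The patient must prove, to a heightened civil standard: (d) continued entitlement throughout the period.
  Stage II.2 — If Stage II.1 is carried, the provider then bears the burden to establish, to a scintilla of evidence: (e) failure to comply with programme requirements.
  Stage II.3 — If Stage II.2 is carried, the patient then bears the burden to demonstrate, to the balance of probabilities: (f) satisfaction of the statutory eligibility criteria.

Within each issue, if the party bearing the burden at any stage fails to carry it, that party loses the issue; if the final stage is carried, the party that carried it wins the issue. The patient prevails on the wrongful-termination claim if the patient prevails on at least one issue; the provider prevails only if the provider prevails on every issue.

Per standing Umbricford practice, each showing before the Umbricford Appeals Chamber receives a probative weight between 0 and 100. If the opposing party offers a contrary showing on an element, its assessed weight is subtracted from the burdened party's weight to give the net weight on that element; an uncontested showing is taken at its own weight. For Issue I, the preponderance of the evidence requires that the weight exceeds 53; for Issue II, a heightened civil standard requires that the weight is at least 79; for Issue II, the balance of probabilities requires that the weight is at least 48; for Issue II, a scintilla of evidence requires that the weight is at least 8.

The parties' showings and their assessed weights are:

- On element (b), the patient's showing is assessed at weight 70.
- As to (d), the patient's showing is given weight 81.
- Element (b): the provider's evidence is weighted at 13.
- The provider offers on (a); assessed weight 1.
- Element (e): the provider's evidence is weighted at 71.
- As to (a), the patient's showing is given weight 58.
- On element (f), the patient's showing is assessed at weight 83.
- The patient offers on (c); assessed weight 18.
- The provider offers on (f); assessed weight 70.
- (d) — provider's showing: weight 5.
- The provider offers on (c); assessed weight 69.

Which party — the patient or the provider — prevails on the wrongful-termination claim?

patient

— Issue I —
At Stage I.1 the patient must meet the preponderance of the evidence (weight exceeds 53): on (a) the weight is 58 less the opposing 1 gives net 57, which does exceed 53, so (a) meets the standard; on (b) the weight is 70 less the opposing 13 gives net 57, > 53, so (b) meets the standard.
  Stage I.1 carried; the burden shifts to the provider.
At Stage I.2 the provider must meet the preponderance of the evidence (weight exceeds 53): on (c) the weight is 69 less the opposing 18 gives net 51, which does not exceed 53, so (c) does not meet the standard.
  Stage I.2 not carried; the provider fails its burden.
The patient prevails on this issue.
— Issue II —
Stage II.1 (patient, a heightened civil standard, weight is at least 79): (d) net 81−5=76 < 79 — fails.
  Stage II.1 not carried; the patient fails its burden.
The provider prevails on this issue.
Per-issue: Issue I → patient; Issue II → provider. The patient must prevail on at least one issue; overall, the patient prevails.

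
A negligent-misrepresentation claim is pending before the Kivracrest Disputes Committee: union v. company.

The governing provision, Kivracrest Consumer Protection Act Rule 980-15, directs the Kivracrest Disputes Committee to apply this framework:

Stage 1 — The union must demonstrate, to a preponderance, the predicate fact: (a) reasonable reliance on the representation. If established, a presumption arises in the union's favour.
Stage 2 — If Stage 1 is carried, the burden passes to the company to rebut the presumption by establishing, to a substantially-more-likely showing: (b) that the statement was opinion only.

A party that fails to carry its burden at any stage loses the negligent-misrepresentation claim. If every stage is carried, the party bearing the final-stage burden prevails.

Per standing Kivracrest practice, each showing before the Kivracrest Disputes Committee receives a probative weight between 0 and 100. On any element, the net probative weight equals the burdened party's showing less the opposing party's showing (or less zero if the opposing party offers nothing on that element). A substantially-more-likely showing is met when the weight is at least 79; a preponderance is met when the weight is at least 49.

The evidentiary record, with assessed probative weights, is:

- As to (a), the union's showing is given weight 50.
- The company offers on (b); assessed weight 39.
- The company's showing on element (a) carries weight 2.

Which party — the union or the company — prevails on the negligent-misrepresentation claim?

company

Stage 1 — burden on union; standard: a preponderance (weight is at least 49).
    (a): 50 − 2 = 48 < 49 [not met]
  The union does not carry Stage 1.
The company prevails.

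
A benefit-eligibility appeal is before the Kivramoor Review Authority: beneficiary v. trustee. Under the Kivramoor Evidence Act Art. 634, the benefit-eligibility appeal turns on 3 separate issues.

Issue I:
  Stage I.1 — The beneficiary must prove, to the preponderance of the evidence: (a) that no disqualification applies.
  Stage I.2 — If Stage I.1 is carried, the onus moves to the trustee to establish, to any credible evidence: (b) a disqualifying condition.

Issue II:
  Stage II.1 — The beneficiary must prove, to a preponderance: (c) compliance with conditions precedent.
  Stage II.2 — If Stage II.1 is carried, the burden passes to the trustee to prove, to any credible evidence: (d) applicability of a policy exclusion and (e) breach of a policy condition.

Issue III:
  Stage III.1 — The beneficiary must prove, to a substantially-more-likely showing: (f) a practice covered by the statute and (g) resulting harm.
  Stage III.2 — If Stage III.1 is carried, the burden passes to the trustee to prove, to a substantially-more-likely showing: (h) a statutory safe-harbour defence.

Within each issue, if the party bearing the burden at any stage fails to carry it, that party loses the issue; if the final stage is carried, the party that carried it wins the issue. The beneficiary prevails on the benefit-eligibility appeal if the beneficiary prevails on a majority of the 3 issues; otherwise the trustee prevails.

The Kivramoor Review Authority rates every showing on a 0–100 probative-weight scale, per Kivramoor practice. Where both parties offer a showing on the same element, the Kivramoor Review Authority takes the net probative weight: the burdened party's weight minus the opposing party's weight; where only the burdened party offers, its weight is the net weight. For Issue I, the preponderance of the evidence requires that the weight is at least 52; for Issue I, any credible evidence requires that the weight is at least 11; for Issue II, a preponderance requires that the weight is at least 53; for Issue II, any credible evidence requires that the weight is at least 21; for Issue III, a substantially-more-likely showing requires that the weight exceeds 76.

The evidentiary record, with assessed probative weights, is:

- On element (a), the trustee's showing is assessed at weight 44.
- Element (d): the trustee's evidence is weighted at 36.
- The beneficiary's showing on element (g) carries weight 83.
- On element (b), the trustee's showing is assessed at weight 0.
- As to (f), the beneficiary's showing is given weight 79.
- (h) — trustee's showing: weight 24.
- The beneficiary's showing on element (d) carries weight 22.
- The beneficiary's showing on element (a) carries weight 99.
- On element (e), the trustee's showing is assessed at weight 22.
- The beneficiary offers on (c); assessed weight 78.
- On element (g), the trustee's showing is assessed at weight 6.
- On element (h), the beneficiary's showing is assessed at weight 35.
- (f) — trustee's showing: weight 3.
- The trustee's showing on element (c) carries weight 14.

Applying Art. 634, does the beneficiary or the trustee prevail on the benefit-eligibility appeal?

beneficiary

— Issue I —
Stage I.1 (beneficiary, the preponderance of the evidence, weight is at least 52): (a) net 99−44=55 ≥ 52 — meets.
  Stage I.1 carried; the burden shifts to the trustee.
Stage I.2 (trustee, any credible evidence, weight is at least 11): (b) 0 < 11 — fails.
  Not every element is met, so the trustee fails to carry Stage I.2.
The beneficiary prevails on this issue.
— Issue II —
Stage II.1 (beneficiary, a preponderance, weight is at least 53): (c) net 78−14=64 ≥ 53 — meets.
  Stage II.1 carried; the burden shifts to the trustee.
Stage II.2 (trustee, any credible evidence, weight is at least 21): (d) net 36−22=14 < 21 — fails; (e) 22 ≥ 21 — meets.
  Not every element is met, so the trustee fails to carry Stage II.2.
So the beneficiary prevails on this issue.
— Issue III —
At Stage III.1 the beneficiary must meet a substantially-more-likely showing (weight exceeds 76): on (f) the weight is 79 less the opposing 3 gives net 76, ≤ 76, so (f) does not meet the standard; on (g) the weight is 83 less the opposing 6 gives net 77, > 76, so (g) meets the standard.
  The beneficiary does not carry Stage III.1.
The trustee prevails on this issue.
Per-issue: Issue I → beneficiary; Issue II → beneficiary; Issue III → trustee. The beneficiary must prevail on a majority of issues; overall, the beneficiary prevails.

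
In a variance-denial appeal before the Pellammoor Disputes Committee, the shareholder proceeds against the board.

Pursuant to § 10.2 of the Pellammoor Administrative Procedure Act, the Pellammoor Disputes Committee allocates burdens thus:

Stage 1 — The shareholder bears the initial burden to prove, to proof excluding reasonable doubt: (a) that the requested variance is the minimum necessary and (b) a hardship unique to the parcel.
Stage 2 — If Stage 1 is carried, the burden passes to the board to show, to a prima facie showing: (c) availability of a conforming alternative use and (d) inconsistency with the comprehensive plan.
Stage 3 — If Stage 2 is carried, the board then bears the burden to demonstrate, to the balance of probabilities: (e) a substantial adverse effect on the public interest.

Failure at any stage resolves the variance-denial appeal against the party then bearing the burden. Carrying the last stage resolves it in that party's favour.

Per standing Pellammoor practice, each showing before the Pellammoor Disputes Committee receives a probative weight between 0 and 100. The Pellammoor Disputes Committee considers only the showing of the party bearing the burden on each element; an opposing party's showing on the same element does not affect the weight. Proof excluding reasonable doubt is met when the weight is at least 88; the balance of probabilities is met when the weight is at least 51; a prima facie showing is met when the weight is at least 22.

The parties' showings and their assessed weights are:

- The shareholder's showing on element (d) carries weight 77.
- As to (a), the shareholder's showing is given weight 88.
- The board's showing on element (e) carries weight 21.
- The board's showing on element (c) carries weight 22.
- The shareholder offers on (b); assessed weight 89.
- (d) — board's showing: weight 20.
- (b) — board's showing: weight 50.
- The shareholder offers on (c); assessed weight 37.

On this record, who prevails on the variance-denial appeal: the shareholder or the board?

Stage 1 (shareholder, proof excluding reasonable doubt, weight is at least 88): (a) 88 ≥ 88 — meets; (b) 89 (board's 50 disregarded) ≥ 88 — meets.
  All elements met. The burden passes to the board.
Stage 2 (board, a prima facie showing, weight is at least 22): (c) 22 (shareholder's 37 disregarded) ≥ 22 — meets; (d) 20 (shareholder's 77 disregarded) < 22 — fails.
  The board does not carry Stage 2.
So the shareholder prevails.

shareholder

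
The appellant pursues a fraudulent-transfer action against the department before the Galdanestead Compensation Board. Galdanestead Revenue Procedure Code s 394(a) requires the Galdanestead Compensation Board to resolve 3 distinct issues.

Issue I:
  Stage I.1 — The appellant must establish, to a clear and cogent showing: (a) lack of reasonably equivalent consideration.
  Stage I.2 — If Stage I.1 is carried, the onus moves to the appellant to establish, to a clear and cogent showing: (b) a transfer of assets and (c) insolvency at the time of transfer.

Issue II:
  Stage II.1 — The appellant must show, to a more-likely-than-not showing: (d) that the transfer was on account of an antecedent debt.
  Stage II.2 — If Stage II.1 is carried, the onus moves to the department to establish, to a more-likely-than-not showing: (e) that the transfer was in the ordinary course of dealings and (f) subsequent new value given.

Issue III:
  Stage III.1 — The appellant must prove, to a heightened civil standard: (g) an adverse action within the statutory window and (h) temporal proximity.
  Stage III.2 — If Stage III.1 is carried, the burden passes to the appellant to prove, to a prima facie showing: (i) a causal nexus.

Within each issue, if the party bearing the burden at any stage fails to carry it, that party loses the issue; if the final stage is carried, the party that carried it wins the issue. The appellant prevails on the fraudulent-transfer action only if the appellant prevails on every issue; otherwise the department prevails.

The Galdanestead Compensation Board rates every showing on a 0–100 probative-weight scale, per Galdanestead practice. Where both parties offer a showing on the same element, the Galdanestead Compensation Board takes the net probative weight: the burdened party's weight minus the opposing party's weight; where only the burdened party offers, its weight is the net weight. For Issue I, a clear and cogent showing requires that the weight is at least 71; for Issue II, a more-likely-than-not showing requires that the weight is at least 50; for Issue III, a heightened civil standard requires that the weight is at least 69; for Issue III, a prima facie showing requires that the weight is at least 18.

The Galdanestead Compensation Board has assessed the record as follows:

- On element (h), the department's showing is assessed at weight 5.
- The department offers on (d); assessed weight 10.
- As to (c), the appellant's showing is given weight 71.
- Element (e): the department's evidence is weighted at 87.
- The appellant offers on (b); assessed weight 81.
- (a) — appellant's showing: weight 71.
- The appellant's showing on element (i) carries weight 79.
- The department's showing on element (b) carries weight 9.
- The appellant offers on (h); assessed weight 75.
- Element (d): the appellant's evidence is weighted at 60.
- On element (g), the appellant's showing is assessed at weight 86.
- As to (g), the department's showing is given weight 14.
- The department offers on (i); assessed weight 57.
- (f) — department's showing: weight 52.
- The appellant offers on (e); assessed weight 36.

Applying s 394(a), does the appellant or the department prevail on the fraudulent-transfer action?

— Issue I —
Stage I.1 (appellant, a clear and cogent showing, weight is at least 71): (a) 71 ≥ 71 — meets.
  Stage I.1 is satisfied; the appellant continues to bear the burden.
Stage I.2 (appellant, a clear and cogent showing, weight is at least 71): (b) net 81−9=72 ≥ 71 — meets; (c) 71 ≥ 71 — meets.
  Stage I.2 carried; the final stage is satisfied.
With every stage satisfied, the appellant prevails on this issue.
— Issue II —
Stage II.1 — burden on appellant; standard: a more-likely-than-not showing (weight is at least 50).
    (d): 60 − 10 = 50 ≥ 50 [met]
  Stage II.1 is satisfied; the onus moves to the department.
Stage II.2 — burden on department; standard: a more-likely-than-not showing (weight is at least 50).
    (e): 87 − 36 = 51 ≥ 50 [met]
    (f): 52 ≥ 50 [met]
  The department carries the last stage.
With every stage satisfied, the department prevails on this issue.
— Issue III —
Stage III.1 (appellant, a heightened civil standard, weight is at least 69): (g) net 86−14=72 ≥ 69 — meets; (h) net 75−5=70 ≥ 69 — meets.
  Stage III.1 is satisfied; the appellant continues to bear the burden.
Stage III.2 (appellant, a prima facie showing, weight is at least 18): (i) net 79−57=22 ≥ 18 — meets.
  All elements met at the final stage.
With every stage satisfied, the appellant prevails on this issue.
Per-issue: Issue I → appellant; Issue II → department; Issue III → appellant. The appellant must prevail on every issue; overall, the department prevails.

department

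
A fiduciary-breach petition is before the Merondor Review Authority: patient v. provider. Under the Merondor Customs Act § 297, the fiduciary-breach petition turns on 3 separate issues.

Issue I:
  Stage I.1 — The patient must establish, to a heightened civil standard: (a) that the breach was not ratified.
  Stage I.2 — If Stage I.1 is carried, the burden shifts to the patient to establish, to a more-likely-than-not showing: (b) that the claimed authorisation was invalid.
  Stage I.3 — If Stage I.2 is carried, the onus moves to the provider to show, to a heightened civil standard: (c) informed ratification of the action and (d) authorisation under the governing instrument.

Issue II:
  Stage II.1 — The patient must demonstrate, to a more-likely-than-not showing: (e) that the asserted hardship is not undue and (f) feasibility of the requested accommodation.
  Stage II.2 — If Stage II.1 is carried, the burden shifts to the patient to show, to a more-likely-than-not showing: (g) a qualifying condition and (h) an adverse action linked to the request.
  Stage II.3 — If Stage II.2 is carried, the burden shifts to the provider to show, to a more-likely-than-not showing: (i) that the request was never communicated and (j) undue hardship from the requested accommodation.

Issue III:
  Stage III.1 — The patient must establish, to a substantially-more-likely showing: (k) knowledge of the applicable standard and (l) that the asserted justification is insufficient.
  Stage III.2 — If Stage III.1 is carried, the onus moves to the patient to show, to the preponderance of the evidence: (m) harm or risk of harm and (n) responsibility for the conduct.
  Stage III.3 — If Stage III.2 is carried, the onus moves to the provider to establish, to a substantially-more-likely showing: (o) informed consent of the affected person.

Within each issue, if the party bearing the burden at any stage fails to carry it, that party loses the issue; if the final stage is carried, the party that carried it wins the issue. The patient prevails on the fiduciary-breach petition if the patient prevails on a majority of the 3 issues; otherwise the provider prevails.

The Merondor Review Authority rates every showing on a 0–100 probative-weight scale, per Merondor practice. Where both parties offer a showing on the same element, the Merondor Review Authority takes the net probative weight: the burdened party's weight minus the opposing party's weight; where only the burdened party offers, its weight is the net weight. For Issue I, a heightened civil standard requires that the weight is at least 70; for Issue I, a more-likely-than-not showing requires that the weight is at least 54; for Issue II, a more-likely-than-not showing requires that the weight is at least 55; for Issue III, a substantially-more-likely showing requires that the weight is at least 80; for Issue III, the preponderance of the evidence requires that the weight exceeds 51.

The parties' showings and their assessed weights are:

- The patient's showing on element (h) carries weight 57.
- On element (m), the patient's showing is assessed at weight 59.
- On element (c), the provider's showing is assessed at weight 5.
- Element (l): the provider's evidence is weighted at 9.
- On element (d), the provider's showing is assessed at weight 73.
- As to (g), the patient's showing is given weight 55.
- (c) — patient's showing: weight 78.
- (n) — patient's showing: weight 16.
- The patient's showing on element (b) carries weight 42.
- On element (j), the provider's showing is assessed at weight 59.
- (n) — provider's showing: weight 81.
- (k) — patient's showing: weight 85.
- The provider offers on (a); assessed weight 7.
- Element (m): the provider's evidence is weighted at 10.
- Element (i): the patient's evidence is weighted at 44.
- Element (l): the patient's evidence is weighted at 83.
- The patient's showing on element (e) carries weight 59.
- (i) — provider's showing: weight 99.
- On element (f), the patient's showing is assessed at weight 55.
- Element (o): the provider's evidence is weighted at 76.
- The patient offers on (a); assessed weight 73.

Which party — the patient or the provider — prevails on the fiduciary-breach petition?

provider

— Issue I —
At Stage I.1 the patient must meet a heightened civil standard (weight is at least 70): on (a) the weight is 73 less the opposing 7 gives net 66, which does not reach 70, so (a) does not meet the standard.
  The patient does not carry Stage I.1.
So the provider prevails on this issue.
— Issue II —
Stage II.1 — burden on patient; standard: a more-likely-than-not showing (weight is at least 55).
    (e): 59 ≥ 55 [met]
    (f): 55 ≥ 55 [met]
  All elements met. The patient retains the burden for Stage II.2.
Stage II.2 — burden on patient; standard: a more-likely-than-not showing (weight is at least 55).
    (g): 55 ≥ 55 [met]
    (h): 57 ≥ 55 [met]
  All elements met. The burden passes to the provider.
Stage II.3 — burden on provider; standard: a more-likely-than-not showing (weight is at least 55).
    (i): 99 − 44 = 55 ≥ 55 [met]
    (j): 59 ≥ 55 [met]
  The provider carries the last stage.
Every stage carried; the provider prevails on this issue.
— Issue III —
Stage III.1 (patient, a substantially-more-likely showing, weight is at least 80): (k) 85 ≥ 80 — meets; (l) net 83−9=74 < 80 — fails.
  Not every element is met, so the patient fails to carry Stage III.1.
The analysis ends at Stage III.1; the provider prevails on this issue.
Per-issue: Issue I → provider; Issue II → provider; Issue III → provider. The patient must prevail on a majority of issues; overall, the provider prevails.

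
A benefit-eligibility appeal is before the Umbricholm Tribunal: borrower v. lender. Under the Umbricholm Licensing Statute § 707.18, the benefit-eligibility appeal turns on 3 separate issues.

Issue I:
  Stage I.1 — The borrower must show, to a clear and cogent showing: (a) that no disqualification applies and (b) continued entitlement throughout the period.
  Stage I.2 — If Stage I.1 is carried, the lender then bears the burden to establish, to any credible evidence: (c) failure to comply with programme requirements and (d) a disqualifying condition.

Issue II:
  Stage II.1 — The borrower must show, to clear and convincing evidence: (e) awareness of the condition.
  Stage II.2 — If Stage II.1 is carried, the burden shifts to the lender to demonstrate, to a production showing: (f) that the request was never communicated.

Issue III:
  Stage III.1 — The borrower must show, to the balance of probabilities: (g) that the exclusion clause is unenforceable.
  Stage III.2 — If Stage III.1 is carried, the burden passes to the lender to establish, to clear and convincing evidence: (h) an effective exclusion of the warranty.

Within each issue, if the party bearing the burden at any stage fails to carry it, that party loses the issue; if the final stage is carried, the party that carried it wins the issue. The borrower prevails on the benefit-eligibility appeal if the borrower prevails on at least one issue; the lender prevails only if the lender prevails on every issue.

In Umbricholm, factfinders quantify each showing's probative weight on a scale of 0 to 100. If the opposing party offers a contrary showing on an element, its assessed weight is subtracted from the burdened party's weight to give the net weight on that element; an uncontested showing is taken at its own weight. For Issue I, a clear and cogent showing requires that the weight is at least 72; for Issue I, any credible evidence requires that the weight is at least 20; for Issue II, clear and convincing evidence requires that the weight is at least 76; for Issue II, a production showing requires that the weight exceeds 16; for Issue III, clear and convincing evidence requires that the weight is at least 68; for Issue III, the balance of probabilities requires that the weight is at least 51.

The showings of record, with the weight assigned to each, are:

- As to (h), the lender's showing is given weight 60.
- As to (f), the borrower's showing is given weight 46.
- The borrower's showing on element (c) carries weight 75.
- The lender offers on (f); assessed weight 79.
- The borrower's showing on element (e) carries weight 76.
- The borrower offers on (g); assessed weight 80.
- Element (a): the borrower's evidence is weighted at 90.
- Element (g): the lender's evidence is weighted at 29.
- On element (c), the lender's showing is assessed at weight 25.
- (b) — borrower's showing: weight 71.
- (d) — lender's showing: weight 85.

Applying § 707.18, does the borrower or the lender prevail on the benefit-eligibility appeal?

— Issue I —
Stage I.1 (borrower, a clear and cogent showing, weight is at least 72): (a) 90 ≥ 72 — meets; (b) 71 < 72 — fails.
  Stage I.1 not carried; the borrower fails its burden.
So the lender prevails on this issue.
— Issue II —
Stage II.1 (borrower, clear and convincing evidence, weight is at least 76): (e) 76 ≥ 76 — meets.
  Stage II.1 carried; the burden shifts to the lender.
Stage II.2 (lender, a production showing, weight exceeds 16): (f) net 79−46=33 > 16 — meets.
  Stage II.2 carried; the final stage is satisfied.
Every stage carried; the lender prevails on this issue.
— Issue III —
Stage III.1 (borrower, the balance of probabilities, weight is at least 51): (g) net 80−29=51 ≥ 51 — meets.
  The borrower carries Stage III.1; the lender now bears the burden.
Stage III.2 (lender, clear and convincing evidence, weight is at least 68): (h) 60 < 68 — fails.
  Stage III.2 not carried; the lender fails its burden.
So the borrower prevails on this issue.
Per-issue: Issue I → lender; Issue II → lender; Issue III → borrower. The borrower must prevail on at least one issue; overall, the borrower prevails.

borrower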